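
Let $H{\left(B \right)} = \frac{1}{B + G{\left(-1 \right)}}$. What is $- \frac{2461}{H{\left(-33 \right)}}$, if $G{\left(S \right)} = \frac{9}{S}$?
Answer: $103362$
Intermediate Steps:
$H{\left(B \right)} = \frac{1}{-9 + B}$ ($H{\left(B \right)} = \frac{1}{B + \frac{9}{-1}} = \frac{1}{B + 9 \left(-1\right)} = \frac{1}{B - 9} = \frac{1}{-9 + B}$)
$- \frac{2461}{H{\left(-33 \right)}} = - \frac{2461}{\frac{1}{-9 - 33}} = - \frac{2461}{\frac{1}{-42}} = - \frac{2461}{- \frac{1}{42}} = \left(-2461\right) \left(-42\right) = 103362$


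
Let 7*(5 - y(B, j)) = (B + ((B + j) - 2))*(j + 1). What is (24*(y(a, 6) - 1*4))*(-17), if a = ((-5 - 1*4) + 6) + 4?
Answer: 2040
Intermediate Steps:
a = 1 (a = ((-5 - 4) + 6) + 4 = (-9 + 6) + 4 = -3 + 4 = 1)
y(B, j) = 5 - (1 + j)*(-2 + j + 2*B)/7 (y(B, j) = 5 - (B + ((B + j) - 2))*(j + 1)/7 = 5 - (B + (-2 + B + j))*(1 + j)/7 = 5 - (-2 + j + 2*B)*(1 + j)/7 = 5 - (1 + j)*(-2 + j + 2*B)/7)
(24*(y(a, 6) - 1*4))*(-17) = (24*((37/7 - 2/7*1 - 1/7*6**2 + (1/7)*6 - 2/7*1*6) - 1*4))*(-17) = (24*((37/7 - 2/7 - 1/7*36 + 6/7 - 12/7) - 4))*(-17) = (24*((37/7 - 2/7 - 36/7 + 6/7 - 12/7) - 4))*(-17) = (24*(-1 - 4))*(-17) = (24*(-5))*(-17) = -120*(-17) = 2040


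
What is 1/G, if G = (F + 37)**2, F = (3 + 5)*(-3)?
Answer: 1/169 ≈ 0.0059172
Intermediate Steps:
F = -24 (F = 8*(-3) = -24)
G = 169 (G = (-24 + 37)**2 = 13**2 = 169)
1/G = 1/169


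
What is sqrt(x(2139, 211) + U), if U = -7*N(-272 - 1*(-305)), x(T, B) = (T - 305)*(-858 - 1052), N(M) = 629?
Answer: I*sqrt(3507343) ≈ 1872.8*I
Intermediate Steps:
x(T, B) = 582550 - 1910*T (x(T, B) = (-305 + T)*(-1910) = 582550 - 1910*T)
U = -4403 (U = -7*629 = -4403)
sqrt(x(2139, 211) + U) = sqrt((582550 - 1910*2139) - 4403) = sqrt((582550 - 4085490) - 4403) = sqrt(-3502940 - 4403) = sqrt(-3507343) = I*sqrt(3507343)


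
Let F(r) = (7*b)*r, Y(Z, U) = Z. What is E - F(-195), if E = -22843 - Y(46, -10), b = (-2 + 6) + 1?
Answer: -16064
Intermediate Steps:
b = 5 (b = 4 + 1 = 5)
E = -22889 (E = -22843 - 1*46 = -22843 - 46 = -22889)
F(r) = 35*r (F(r) = (7*5)*r = 35*r)
E - F(-195) = -22889 - 35*(-195) = -22889 - 1*(-6825) = -22889 + 6825 = -16064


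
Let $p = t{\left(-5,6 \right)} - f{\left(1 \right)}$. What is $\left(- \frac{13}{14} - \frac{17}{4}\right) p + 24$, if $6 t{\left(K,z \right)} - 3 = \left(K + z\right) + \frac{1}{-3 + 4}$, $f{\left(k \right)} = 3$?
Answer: $\frac{5917}{168} \approx 35.22$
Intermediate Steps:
$t{\left(K,z \right)} = \frac{2}{3} + \frac{K}{6} + \frac{z}{6}$ ($t{\left(K,z \right)} = \frac{1}{2} + \frac{\left(K + z\right) + \frac{1}{-3 + 4}}{6} = \frac{1}{2} + \frac{\left(K + z\right) + 1^{-1}}{6} = \frac{1}{2} + \frac{\left(K + z\right) + 1}{6} = \frac{1}{2} + \frac{1 + K + z}{6} = \frac{1}{2} + \left(\frac{1}{6} + \frac{K}{6} + \frac{z}{6}\right) = \frac{2}{3} + \frac{K}{6} + \frac{z}{6}$)
$p = - \frac{13}{6}$ ($p = \left(\frac{2}{3} + \frac{1}{6} \left(-5\right) + \frac{1}{6} \cdot 6\right) - 3 = \left(\frac{2}{3} - \frac{5}{6} + 1\right) - 3 = \frac{5}{6} - 3 = - \frac{13}{6} \approx -2.1667$)
$\left(- \frac{13}{14} - \frac{17}{4}\right) p + 24 = \left(- \frac{13}{14} - \frac{17}{4}\right) \left(- \frac{13}{6}\right) + 24 = \left(- \frac{145}{28}\right) \left(- \frac{13}{6}\right) + 24 = \frac{1885}{168} + 24 = \frac{5917}{168}$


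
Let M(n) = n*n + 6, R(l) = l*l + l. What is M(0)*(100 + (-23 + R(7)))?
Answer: 798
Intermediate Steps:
R(l) = l + l**2 (R(l) = l**2 + l = l + l**2)
M(n) = 6 + n**2 (M(n) = n**2 + 6 = 6 + n**2)
M(0)*(100 + (-23 + R(7))) = (6 + 0**2)*(100 + (-23 + 7*(1 + 7))) = (6 + 0)*(100 + (-23 + 7*8)) = 6*(100 + (-23 + 56)) = 6*(100 + 33) = 6*133 = 798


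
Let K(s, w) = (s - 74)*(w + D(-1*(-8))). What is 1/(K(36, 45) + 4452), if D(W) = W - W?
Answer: 1/2742 ≈ 0.00036470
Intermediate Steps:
D(W) = 0
K(s, w) = w*(-74 + s) (K(s, w) = (s - 74)*(w + 0) = (-74 + s)*w = w*(-74 + s))
1/(K(36, 45) + 4452) = 1/(45*(-74 + 36) + 4452) = 1/(45*(-38) + 4452) = 1/(-1710 + 4452) = 1/2742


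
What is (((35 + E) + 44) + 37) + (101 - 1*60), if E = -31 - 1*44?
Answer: 82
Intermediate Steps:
E = -75 (E = -31 - 44 = -75)
(((35 + E) + 44) + 37) + (101 - 1*60) = (((35 - 75) + 44) + 37) + (101 - 1*60) = ((-40 + 44) + 37) + (101 - 60) = (4 + 37) + 41 = 41 + 41 = 82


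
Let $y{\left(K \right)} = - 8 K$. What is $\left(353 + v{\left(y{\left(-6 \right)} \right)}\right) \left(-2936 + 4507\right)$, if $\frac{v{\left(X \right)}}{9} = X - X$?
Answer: $554563$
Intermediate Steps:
$v{\left(X \right)} = 0$ ($v{\left(X \right)} = 9 \left(X - X\right) = 9 \cdot 0 = 0$)
$\left(353 + v{\left(y{\left(-6 \right)} \right)}\right) \left(-2936 + 4507\right) = \left(353 + 0\right) \left(-2936 + 4507\right) = 353 \cdot 1571 = 554563$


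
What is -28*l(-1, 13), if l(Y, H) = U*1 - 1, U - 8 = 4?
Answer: -308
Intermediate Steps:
U = 12 (U = 8 + 4 = 12)
l(Y, H) = 11 (l(Y, H) = 12*1 - 1 = 12 - 1 = 11)
-28*l(-1, 13) = -28*11 = -308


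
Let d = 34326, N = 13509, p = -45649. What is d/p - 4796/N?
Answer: -682642538/616672341 ≈ -1.1070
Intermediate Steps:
d/p - 4796/N = 34326/(-45649) - 4796/13509 = 34326*(-1/45649) - 4796*1/13509 = -34326/45649 - 4796/13509 = -682642538/616672341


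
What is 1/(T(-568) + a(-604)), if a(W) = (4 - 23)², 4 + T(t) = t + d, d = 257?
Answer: 1/46 ≈ 0.021739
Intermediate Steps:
T(t) = 253 + t (T(t) = -4 + (t + 257) = -4 + (257 + t) = 253 + t)
a(W) = 361 (a(W) = (-19)² = 361)
1/(T(-568) + a(-604)) = 1/((253 - 568) + 361) = 1/(-315 + 361) = 1/46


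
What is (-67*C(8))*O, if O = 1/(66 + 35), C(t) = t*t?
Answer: -4288/101 ≈ -42.455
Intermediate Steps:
C(t) = t**2
O = 1/101 ≈ 0.0099010
(-67*C(8))*O = -67*8**2*(1/101) = -67*64*(1/101) = -4288*1/101 = -4288/101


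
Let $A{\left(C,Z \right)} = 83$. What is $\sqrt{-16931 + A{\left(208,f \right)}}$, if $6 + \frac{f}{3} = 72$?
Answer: $36 i \sqrt{13} \approx 129.8 i$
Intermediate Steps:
$f = 198$ ($f = -18 + 3 \cdot 72 = -18 + 216 = 198$)
$\sqrt{-16931 + A{\left(208,f \right)}} = \sqrt{-16931 + 83} = \sqrt{-16848} = 36 i \sqrt{13}$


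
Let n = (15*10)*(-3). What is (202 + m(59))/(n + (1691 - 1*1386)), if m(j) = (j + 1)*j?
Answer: -3742/145 ≈ -25.807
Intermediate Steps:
m(j) = j*(1 + j) (m(j) = (1 + j)*j = j*(1 + j))
n = -450 (n = 150*(-3) = -450)
(202 + m(59))/(n + (1691 - 1*1386)) = (202 + 59*(1 + 59))/(-450 + (1691 - 1*1386)) = (202 + 59*60)/(-450 + (1691 - 1386)) = (202 + 3540)/(-450 + 305) = 3742/(-145) = 3742*(-1/145) = -3742/145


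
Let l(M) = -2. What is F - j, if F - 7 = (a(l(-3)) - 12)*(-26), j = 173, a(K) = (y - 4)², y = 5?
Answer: 120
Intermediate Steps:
a(K) = 1 (a(K) = (5 - 4)² = 1² = 1)
F = 293 (F = 7 + (1 - 12)*(-26) = 7 - 11*(-26) = 7 + 286 = 293)
F - j = 293 - 1*173 = 293 - 173 = 120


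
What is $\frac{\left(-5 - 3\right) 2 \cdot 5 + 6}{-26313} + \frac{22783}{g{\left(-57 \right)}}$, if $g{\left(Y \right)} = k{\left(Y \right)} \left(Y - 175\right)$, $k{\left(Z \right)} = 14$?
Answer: $- \frac{85606961}{12209232} \approx -7.0117$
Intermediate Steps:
$g{\left(Y \right)} = -2450 + 14 Y$ ($g{\left(Y \right)} = 14 \left(Y - 175\right) = 14 \left(-175 + Y\right) = -2450 + 14 Y$)
$\frac{\left(-5 - 3\right) 2 \cdot 5 + 6}{-26313} + \frac{22783}{g{\left(-57 \right)}} = \frac{\left(-5 - 3\right) 2 \cdot 5 + 6}{-26313} + \frac{22783}{-2450 + 14 \left(-57\right)} = \left(\left(-8\right) 2 \cdot 5 + 6\right) \left(- \frac{1}{26313}\right) + \frac{22783}{-2450 - 798} = \left(\left(-16\right) 5 + 6\right) \left(- \frac{1}{26313}\right) + \frac{22783}{-3248} = \left(-80 + 6\right) \left(- \frac{1}{26313}\right) + 22783 \left(- \frac{1}{3248}\right) = \left(-74\right) \left(- \frac{1}{26313}\right) - \frac{22783}{3248} = \frac{74}{26313} - \frac{22783}{3248} = - \frac{85606961}{12209232}$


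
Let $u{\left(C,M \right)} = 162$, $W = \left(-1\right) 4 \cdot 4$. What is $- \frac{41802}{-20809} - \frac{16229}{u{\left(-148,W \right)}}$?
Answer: $- \frac{330937337}{3371058} \approx -98.17$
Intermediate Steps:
$W = -16$ ($W = \left(-4\right) 4 = -16$)
$- \frac{41802}{-20809} - \frac{16229}{u{\left(-148,W \right)}} = - \frac{41802}{-20809} - \frac{16229}{162} = \left(-41802\right) \left(- \frac{1}{20809}\right) - \frac{16229}{162} = \frac{41802}{20809} - \frac{16229}{162} = - \frac{330937337}{3371058}$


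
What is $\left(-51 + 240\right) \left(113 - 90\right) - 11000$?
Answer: $-6653$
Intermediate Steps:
$\left(-51 + 240\right) \left(113 - 90\right) - 11000 = 189 \cdot 23 - 11000 = 4347 - 11000 = -6653$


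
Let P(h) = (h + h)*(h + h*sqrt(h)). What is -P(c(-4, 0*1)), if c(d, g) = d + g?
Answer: -32 - 64*I ≈ -32.0 - 64.0*I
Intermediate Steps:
P(h) = 2*h*(h + h**(3/2)) (P(h) = (2*h)*(h + h**(3/2)) = 2*h*(h + h**(3/2)))
-P(c(-4, 0*1)) = -(2*(-4 + 0*1)**2 + 2*(-4 + 0*1)**(5/2)) = -(2*(-4 + 0)**2 + 2*(-4 + 0)**(5/2)) = -(2*(-4)**2 + 2*(-4)**(5/2)) = -(2*16 + 2*(32*I)) = -(32 + 64*I) = -32 - 64*I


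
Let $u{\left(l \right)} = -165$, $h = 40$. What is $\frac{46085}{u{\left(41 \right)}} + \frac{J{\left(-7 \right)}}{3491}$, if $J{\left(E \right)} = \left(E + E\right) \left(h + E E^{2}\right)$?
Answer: $- \frac{32036561}{115203} \approx -278.09$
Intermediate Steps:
$J{\left(E \right)} = 2 E \left(40 + E^{3}\right)$ ($J{\left(E \right)} = \left(E + E\right) \left(40 + E E^{2}\right) = 2 E \left(40 + E^{3}\right)$)
$\frac{46085}{u{\left(41 \right)}} + \frac{J{\left(-7 \right)}}{3491} = \frac{46085}{-165} + \frac{2 \left(-7\right) \left(40 + \left(-7\right)^{3}\right)}{3491} = 46085 \left(- \frac{1}{165}\right) + 2 \left(-7\right) \left(40 - 343\right) \frac{1}{3491} = - \frac{9217}{33} + 2 \left(-7\right) \left(-303\right) \frac{1}{3491} = - \frac{9217}{33} + 4242 \cdot \frac{1}{3491} = - \frac{9217}{33} + \frac{4242}{3491} = - \frac{32036561}{115203}$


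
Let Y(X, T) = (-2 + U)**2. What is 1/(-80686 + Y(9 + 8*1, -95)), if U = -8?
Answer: -1/80586 ≈ -1.2409e-5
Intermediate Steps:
Y(X, T) = 100 (Y(X, T) = (-2 - 8)**2 = (-10)**2 = 100)
1/(-80686 + Y(9 + 8*1, -95)) = 1/(-80686 + 100) = 1/(-80586) = -1/80586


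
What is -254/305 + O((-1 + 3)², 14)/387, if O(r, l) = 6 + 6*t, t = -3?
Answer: -33986/39345 ≈ -0.86379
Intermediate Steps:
O(r, l) = -12 (O(r, l) = 6 + 6*(-3) = 6 - 18 = -12)
-254/305 + O((-1 + 3)², 14)/387 = -254/305 - 12/387 = -254*1/305 - 12*1/387 = -254/305 - 4/129 = -33986/39345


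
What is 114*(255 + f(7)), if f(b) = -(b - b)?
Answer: 29070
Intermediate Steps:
f(b) = 0 (f(b) = -1*0 = 0)
114*(255 + f(7)) = 114*(255 + 0) = 114*255 = 29070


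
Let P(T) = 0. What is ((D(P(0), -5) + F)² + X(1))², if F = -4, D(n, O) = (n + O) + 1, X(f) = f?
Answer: 4225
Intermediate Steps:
D(n, O) = 1 + O + n (D(n, O) = (O + n) + 1 = 1 + O + n)
((D(P(0), -5) + F)² + X(1))² = (((1 - 5 + 0) - 4)² + 1)² = ((-4 - 4)² + 1)² = ((-8)² + 1)² = (64 + 1)² = 65² = 4225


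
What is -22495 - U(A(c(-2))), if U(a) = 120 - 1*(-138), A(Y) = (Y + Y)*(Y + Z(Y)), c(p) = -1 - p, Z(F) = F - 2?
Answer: -22753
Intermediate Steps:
Z(F) = -2 + F
A(Y) = 2*Y*(-2 + 2*Y) (A(Y) = (Y + Y)*(Y + (-2 + Y)) = (2*Y)*(-2 + 2*Y) = 2*Y*(-2 + 2*Y))
U(a) = 258 (U(a) = 120 + 138 = 258)
-22495 - U(A(c(-2))) = -22495 - 1*258 = -22495 - 258 = -22753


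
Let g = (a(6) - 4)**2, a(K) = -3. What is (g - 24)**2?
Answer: 625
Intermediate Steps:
g = 49 (g = (-3 - 4)**2 = (-7)**2 = 49)
(g - 24)**2 = (49 - 24)**2 = 25**2 = 625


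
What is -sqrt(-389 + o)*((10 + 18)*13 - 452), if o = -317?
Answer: 88*I*sqrt(706) ≈ 2338.2*I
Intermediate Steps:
-sqrt(-389 + o)*((10 + 18)*13 - 452) = -sqrt(-389 - 317)*((10 + 18)*13 - 452) = -sqrt(-706)*(28*13 - 452) = -I*sqrt(706)*(364 - 452) = -I*sqrt(706)*(-88) = -(-88)*I*sqrt(706) = 88*I*sqrt(706)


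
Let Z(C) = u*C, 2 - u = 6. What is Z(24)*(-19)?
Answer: 1824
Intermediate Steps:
u = -4 (u = 2 - 1*6 = 2 - 6 = -4)
Z(C) = -4*C
Z(24)*(-19) = -4*24*(-19) = -96*(-19) = 1824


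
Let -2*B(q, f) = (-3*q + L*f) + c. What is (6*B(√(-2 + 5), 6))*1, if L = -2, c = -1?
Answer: 39 + 9*√3 ≈ 54.588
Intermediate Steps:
B(q, f) = ½ + f + 3*q/2 (B(q, f) = -((-3*q - 2*f) - 1)/2 = -(-1 - 3*q - 2*f)/2 = ½ + f + 3*q/2)
(6*B(√(-2 + 5), 6))*1 = (6*(½ + 6 + 3*√(-2 + 5)/2))*1 = (6*(½ + 6 + 3*√3/2))*1 = (6*(13/2 + 3*√3/2))*1 = (39 + 9*√3)*1 = 39 + 9*√3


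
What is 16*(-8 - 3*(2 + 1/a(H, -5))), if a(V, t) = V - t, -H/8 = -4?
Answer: -8336/37 ≈ -225.30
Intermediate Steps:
H = 32 (H = -8*(-4) = 32)
16*(-8 - 3*(2 + 1/a(H, -5))) = 16*(-8 - 3*(2 + 1/(32 - 1*(-5)))) = 16*(-8 - 3*(2 + 1/(32 + 5))) = 16*(-8 - 3*(2 + 1/37)) = 16*(-8 - 3*75/37) = 16*(-8 - 225/37) = 16*(-521/37) = -8336/37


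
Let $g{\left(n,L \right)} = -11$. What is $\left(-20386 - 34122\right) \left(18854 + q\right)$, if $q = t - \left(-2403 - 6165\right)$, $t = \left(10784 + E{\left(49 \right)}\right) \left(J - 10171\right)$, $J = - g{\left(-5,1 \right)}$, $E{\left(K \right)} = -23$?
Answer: $5957960855704$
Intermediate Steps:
$J = 11$ ($J = \left(-1\right) \left(-11\right) = 11$)
$t = -109331760$ ($t = \left(10784 - 23\right) \left(11 - 10171\right) = 10761 \left(-10160\right) = -109331760$)
$q = -109323192$ ($q = -109331760 - \left(-2403 - 6165\right) = -109331760 - -8568 = -109331760 + 8568 = -109323192$)
$\left(-20386 - 34122\right) \left(18854 + q\right) = \left(-20386 - 34122\right) \left(18854 - 109323192\right) = \left(-54508\right) \left(-109304338\right) = 5957960855704$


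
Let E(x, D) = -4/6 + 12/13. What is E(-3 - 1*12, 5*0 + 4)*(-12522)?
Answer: -41740/13 ≈ -3210.8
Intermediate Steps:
E(x, D) = 10/39 (E(x, D) = -4*⅙ + 12*(1/13) = -⅔ + 12/13 = 10/39)
E(-3 - 1*12, 5*0 + 4)*(-12522) = (10/39)*(-12522) = -41740/13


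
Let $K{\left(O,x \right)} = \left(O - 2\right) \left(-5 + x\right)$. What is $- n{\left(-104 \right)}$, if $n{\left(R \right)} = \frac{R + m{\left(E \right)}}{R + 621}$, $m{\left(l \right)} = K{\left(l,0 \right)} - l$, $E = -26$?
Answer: $- \frac{62}{517} \approx -0.11992$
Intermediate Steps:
$K{\left(O,x \right)} = \left(-5 + x\right) \left(-2 + O\right)$ ($K{\left(O,x \right)} = \left(-2 + O\right) \left(-5 + x\right) = \left(-5 + x\right) \left(-2 + O\right)$)
$m{\left(l \right)} = 10 - 6 l$ ($m{\left(l \right)} = \left(10 - 5 l - 0 + l 0\right) - l = \left(10 - 5 l + 0 + 0\right) - l = \left(10 - 5 l\right) - l = 10 - 6 l$)
$n{\left(R \right)} = \frac{166 + R}{621 + R}$ ($n{\left(R \right)} = \frac{R + \left(10 - -156\right)}{R + 621} = \frac{R + \left(10 + 156\right)}{621 + R} = \frac{R + 166}{621 + R} = \frac{166 + R}{621 + R}$)
$- n{\left(-104 \right)} = - \frac{166 - 104}{621 - 104} = - \frac{62}{517}$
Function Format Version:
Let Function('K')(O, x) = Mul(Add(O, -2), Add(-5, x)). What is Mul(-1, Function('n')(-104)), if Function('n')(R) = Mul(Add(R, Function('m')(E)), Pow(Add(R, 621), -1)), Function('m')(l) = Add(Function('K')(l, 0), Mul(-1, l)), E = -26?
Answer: Rational(-62, 517) ≈ -0.11992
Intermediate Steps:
Function('K')(O, x) = Mul(Add(-5, x), Add(-2, O)) (Function('K')(O, x) = Mul(Add(-2, O), Add(-5, x)) = Mul(Add(-5, x), Add(-2, O)))
Function('m')(l) = Add(10, Mul(-6, l)) (Function('m')(l) = Add(Add(10, Mul(-5, l), Mul(-2, 0), Mul(l, 0)), Mul(-1, l)) = Add(Add(10, Mul(-5, l), 0, 0), Mul(-1, l)) = Add(Add(10, Mul(-5, l)), Mul(-1, l)) = Add(10, Mul(-6, l)))
Function('n')(R) = Mul(Pow(Add(621, R), -1), Add(166, R)) (Function('n')(R) = Mul(Add(R, Add(10, Mul(-6, -26))), Pow(Add(R, 621), -1)) = Mul(Add(R, Add(10, 156)), Pow(Add(621, R), -1)) = Mul(Add(R, 166), Pow(Add(621, R), -1)) = Mul(Add(166, R), Pow(Add(621, R), -1)) = Mul(Pow(Add(621, R), -1), Add(166, R)))
Mul(-1, Function('n')(-104)) = Mul(-1, Mul(Pow(Add(621, -104), -1), Add(166, -104))) = Mul(-1, Mul(Pow(517, -1), 62)) = Mul(-1, Mul(Rational(1, 517), 62)) = Mul(-1, Rational(62, 517)) = Rational(-62, 517)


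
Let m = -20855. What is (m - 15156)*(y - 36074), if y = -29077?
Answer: 2346152661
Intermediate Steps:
(m - 15156)*(y - 36074) = (-20855 - 15156)*(-29077 - 36074) = -36011*(-65151) = 2346152661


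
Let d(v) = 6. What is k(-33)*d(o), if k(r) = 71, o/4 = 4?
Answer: 426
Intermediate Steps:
o = 16 (o = 4*4 = 16)
k(-33)*d(o) = 71*6 = 426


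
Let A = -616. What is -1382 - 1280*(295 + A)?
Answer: 409498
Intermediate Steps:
-1382 - 1280*(295 + A) = -1382 - 1280*(295 - 616) = -1382 - 1280*(-321) = -1382 + 410880 = 409498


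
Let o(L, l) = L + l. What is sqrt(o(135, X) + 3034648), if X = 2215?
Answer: sqrt(3036998) ≈ 1742.7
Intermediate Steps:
sqrt(o(135, X) + 3034648) = sqrt((135 + 2215) + 3034648) = sqrt(2350 + 3034648) = sqrt(3036998)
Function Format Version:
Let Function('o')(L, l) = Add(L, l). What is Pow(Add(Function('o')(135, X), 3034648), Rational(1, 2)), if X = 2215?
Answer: Pow(3036998, Rational(1, 2)) ≈ 1742.7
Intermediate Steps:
Pow(Add(Function('o')(135, X), 3034648), Rational(1, 2)) = Pow(Add(Add(135, 2215), 3034648), Rational(1, 2)) = Pow(Add(2350, 3034648), Rational(1, 2)) = Pow(3036998, Rational(1, 2))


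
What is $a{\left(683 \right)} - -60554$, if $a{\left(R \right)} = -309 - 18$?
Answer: $60227$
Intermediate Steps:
$a{\left(R \right)} = -327$ ($a{\left(R \right)} = -309 - 18 = -327$)
$a{\left(683 \right)} - -60554 = -327 - -60554 = -327 + 60554 = 60227$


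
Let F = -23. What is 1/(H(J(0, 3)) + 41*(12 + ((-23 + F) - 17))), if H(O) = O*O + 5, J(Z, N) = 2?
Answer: -1/2082 ≈ -0.00048031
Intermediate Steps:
H(O) = 5 + O² (H(O) = O² + 5 = 5 + O²)
1/(H(J(0, 3)) + 41*(12 + ((-23 + F) - 17))) = 1/((5 + 2²) + 41*(12 + ((-23 - 23) - 17))) = 1/((5 + 4) + 41*(12 + (-46 - 17))) = 1/(9 + 41*(12 - 63)) = 1/(9 + 41*(-51)) = 1/(9 - 2091) = 1/(-2082) = -1/2082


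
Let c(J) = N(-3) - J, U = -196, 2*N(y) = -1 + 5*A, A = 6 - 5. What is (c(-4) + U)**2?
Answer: 36100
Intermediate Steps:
A = 1
N(y) = 2 (N(y) = (-1 + 5*1)/2 = (-1 + 5)/2 = (1/2)*4 = 2)
c(J) = 2 - J
(c(-4) + U)**2 = ((2 - 1*(-4)) - 196)**2 = ((2 + 4) - 196)**2 = (6 - 196)**2 = (-190)**2 = 36100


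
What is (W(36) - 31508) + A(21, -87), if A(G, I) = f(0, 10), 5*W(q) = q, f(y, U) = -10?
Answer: -157554/5 ≈ -31511.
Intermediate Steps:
W(q) = q/5
A(G, I) = -10
(W(36) - 31508) + A(21, -87) = ((⅕)*36 - 31508) - 10 = (36/5 - 31508) - 10 = -157504/5 - 10 = -157554/5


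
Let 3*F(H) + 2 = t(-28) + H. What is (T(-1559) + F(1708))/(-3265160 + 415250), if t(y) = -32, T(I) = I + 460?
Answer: 541/2849910 ≈ 0.00018983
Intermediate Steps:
T(I) = 460 + I
F(H) = -34/3 + H/3 (F(H) = -⅔ + (-32 + H)/3 = -⅔ + (-32/3 + H/3) = -34/3 + H/3)
(T(-1559) + F(1708))/(-3265160 + 415250) = ((460 - 1559) + (-34/3 + (⅓)*1708))/(-3265160 + 415250) = (-1099 + (-34/3 + 1708/3))/(-2849910) = (-1099 + 558)*(-1/2849910) = -541*(-1/2849910) = 541/2849910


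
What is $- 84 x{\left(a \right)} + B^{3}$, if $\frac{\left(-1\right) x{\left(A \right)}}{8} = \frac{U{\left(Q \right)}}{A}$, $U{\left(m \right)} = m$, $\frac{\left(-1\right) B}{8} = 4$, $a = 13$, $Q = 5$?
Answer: $- \frac{422624}{13} \approx -32510.0$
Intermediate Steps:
$B = -32$ ($B = \left(-8\right) 4 = -32$)
$x{\left(A \right)} = - \frac{40}{A}$ ($x{\left(A \right)} = - 8 \frac{5}{A} = - \frac{40}{A}$)
$- 84 x{\left(a \right)} + B^{3} = - 84 \left(- \frac{40}{13}\right) + \left(-32\right)^{3} = - 84 \left(\left(-40\right) \frac{1}{13}\right) - 32768 = \left(-84\right) \left(- \frac{40}{13}\right) - 32768 = \frac{3360}{13} - 32768 = - \frac{422624}{13}$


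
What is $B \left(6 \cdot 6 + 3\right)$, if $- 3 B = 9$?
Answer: $-117$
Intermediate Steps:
$B = -3$ ($B = \left(- \frac{1}{3}\right) 9 = -3$)
$B \left(6 \cdot 6 + 3\right) = - 3 \left(6 \cdot 6 + 3\right) = - 3 \left(36 + 3\right) = \left(-3\right) 39 = -117$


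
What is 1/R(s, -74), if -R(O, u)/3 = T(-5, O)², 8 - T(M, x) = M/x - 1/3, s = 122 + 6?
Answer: -49152/10336225 ≈ -0.0047553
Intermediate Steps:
s = 128
T(M, x) = 25/3 - M/x (T(M, x) = 8 - (M/x - 1/3) = 8 - (M/x - 1*⅓) = 8 - (M/x - ⅓) = 8 - (-⅓ + M/x) = 8 + (⅓ - M/x) = 25/3 - M/x)
R(O, u) = -3*(25/3 + 5/O)² (R(O, u) = -3*(25/3 - 1*(-5)/O)² = -3*(25/3 + 5/O)²)
1/R(s, -74) = 1/(-25/3*(3 + 5*128)²/128²) = 1/(-25/3*1/16384*(3 + 640)²) = 1/(-25/3*1/16384*643²) = 1/(-25/3*1/16384*413449) = 1/(-10336225/49152) = -49152/10336225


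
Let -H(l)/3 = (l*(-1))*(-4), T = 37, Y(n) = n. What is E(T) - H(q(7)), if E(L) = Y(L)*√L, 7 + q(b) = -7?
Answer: -168 + 37*√37 ≈ 57.062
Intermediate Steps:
q(b) = -14 (q(b) = -7 - 7 = -14)
E(L) = L^(3/2) (E(L) = L*√L = L^(3/2))
H(l) = -12*l (H(l) = -3*l*(-1)*(-4) = -3*(-l)*(-4) = -12*l)
E(T) - H(q(7)) = 37^(3/2) - (-12)*(-14) = 37*√37 - 1*168 = 37*√37 - 168 = -168 + 37*√37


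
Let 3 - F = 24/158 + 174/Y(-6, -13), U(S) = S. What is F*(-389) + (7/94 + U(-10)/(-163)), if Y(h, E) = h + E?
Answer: -107406685837/22998322 ≈ -4670.2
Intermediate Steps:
Y(h, E) = E + h
F = 18021/1501 (F = 3 - (24/158 + 174/(-13 - 6)) = 3 - (24*(1/158) + 174/(-19)) = 3 - (12/79 + 174*(-1/19)) = 3 - (12/79 - 174/19) = 3 - 1*(-13518/1501) = 3 + 13518/1501 = 18021/1501 ≈ 12.006)
F*(-389) + (7/94 + U(-10)/(-163)) = (18021/1501)*(-389) + (7/94 - 10/(-163)) = -7010169/1501 + (7*(1/94) - 10*(-1/163)) = -7010169/1501 + (7/94 + 10/163) = -7010169/1501 + 2081/15322 = -107406685837/22998322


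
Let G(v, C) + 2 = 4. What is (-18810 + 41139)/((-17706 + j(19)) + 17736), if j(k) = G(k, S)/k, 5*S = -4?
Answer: 424251/572 ≈ 741.70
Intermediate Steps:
S = -4/5 (S = (1/5)*(-4) = -4/5 ≈ -0.80000)
G(v, C) = 2 (G(v, C) = -2 + 4 = 2)
j(k) = 2/k
(-18810 + 41139)/((-17706 + j(19)) + 17736) = (-18810 + 41139)/((-17706 + 2/19) + 17736) = 22329/((-17706 + 2*(1/19)) + 17736) = 22329/((-17706 + 2/19) + 17736) = 22329/(-336412/19 + 17736) = 22329/(572/19) = 22329*(19/572) = 424251/572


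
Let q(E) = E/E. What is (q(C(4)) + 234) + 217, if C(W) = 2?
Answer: 452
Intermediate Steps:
q(E) = 1
(q(C(4)) + 234) + 217 = (1 + 234) + 217 = 235 + 217 = 452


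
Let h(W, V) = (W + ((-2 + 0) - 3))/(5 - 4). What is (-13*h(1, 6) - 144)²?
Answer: 8464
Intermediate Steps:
h(W, V) = -5 + W (h(W, V) = (W + (-2 - 3))/1 = (W - 5)*1 = (-5 + W)*1 = -5 + W)
(-13*h(1, 6) - 144)² = (-13*(-5 + 1) - 144)² = (-13*(-4) - 144)² = (52 - 144)² = (-92)² = 8464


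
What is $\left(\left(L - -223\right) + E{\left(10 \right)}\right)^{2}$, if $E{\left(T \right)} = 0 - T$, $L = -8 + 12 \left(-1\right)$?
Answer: $37249$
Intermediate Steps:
$L = -20$ ($L = -8 - 12 = -20$)
$E{\left(T \right)} = - T$
$\left(\left(L - -223\right) + E{\left(10 \right)}\right)^{2} = \left(\left(-20 - -223\right) - 10\right)^{2} = \left(\left(-20 + 223\right) - 10\right)^{2} = \left(203 - 10\right)^{2} = 193^{2} = 37249$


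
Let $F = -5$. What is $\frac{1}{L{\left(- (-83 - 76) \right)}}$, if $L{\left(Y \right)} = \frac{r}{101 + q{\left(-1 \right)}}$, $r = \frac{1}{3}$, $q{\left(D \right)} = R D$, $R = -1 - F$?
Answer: $291$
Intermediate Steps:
$R = 4$ ($R = -1 - -5 = -1 + 5 = 4$)
$q{\left(D \right)} = 4 D$
$r = \frac{1}{3} \approx 0.33333$
$L{\left(Y \right)} = \frac{1}{291}$ ($L{\left(Y \right)} = \frac{1}{3 \left(101 + 4 \left(-1\right)\right)} = \frac{1}{3 \left(101 - 4\right)} = \frac{1}{3 \cdot 97} = \frac{1}{3} \cdot \frac{1}{97} = \frac{1}{291}$)
$\frac{1}{L{\left(- (-83 - 76) \right)}} = \frac{1}{\frac{1}{291}} = 291$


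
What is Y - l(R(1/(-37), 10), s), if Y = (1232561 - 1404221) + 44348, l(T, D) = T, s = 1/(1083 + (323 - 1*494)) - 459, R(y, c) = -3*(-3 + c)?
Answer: -127291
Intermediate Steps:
R(y, c) = 9 - 3*c
s = -418607/912 (s = 1/(1083 + (323 - 494)) - 459 = 1/(1083 - 171) - 459 = 1/912 - 459 = -418607/912 ≈ -459.00)
Y = -127312 (Y = -171660 + 44348 = -127312)
Y - l(R(1/(-37), 10), s) = -127312 - (9 - 3*10) = -127312 - (9 - 30) = -127312 - 1*(-21) = -127312 + 21 = -127291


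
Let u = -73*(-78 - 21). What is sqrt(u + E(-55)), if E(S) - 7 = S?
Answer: sqrt(7179) ≈ 84.729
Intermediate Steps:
E(S) = 7 + S
u = 7227 (u = -73*(-99) = 7227)
sqrt(u + E(-55)) = sqrt(7227 + (7 - 55)) = sqrt(7227 - 48) = sqrt(7179)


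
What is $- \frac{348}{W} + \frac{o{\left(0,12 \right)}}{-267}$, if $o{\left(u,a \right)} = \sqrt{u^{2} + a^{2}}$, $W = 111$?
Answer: $- \frac{10472}{3293} \approx -3.1801$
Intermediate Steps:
$o{\left(u,a \right)} = \sqrt{a^{2} + u^{2}}$
$- \frac{348}{W} + \frac{o{\left(0,12 \right)}}{-267} = - \frac{348}{111} + \frac{\sqrt{12^{2} + 0^{2}}}{-267} = \left(-348\right) \frac{1}{111} + \sqrt{144 + 0} \left(- \frac{1}{267}\right) = - \frac{116}{37} + \sqrt{144} \left(- \frac{1}{267}\right) = - \frac{116}{37} + 12 \left(- \frac{1}{267}\right) = - \frac{116}{37} - \frac{4}{89} = - \frac{10472}{3293}$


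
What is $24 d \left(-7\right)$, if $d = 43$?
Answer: $-7224$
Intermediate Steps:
$24 d \left(-7\right) = 24 \cdot 43 \left(-7\right) = 1032 \left(-7\right) = -7224$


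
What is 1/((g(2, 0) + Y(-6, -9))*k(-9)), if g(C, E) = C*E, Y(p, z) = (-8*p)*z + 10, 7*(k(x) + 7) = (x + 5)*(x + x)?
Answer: -7/9706 ≈ -0.00072120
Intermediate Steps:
k(x) = -7 + 2*x*(5 + x)/7 (k(x) = -7 + ((x + 5)*(x + x))/7 = -7 + ((5 + x)*(2*x))/7 = -7 + (2*x*(5 + x))/7 = -7 + 2*x*(5 + x)/7)
Y(p, z) = 10 - 8*p*z (Y(p, z) = -8*p*z + 10 = 10 - 8*p*z)
1/((g(2, 0) + Y(-6, -9))*k(-9)) = 1/((2*0 + (10 - 8*(-6)*(-9)))*(-7 + (2/7)*(-9)**2 + (10/7)*(-9))) = 1/((0 + (10 - 432))*(-7 + (2/7)*81 - 90/7)) = 1/((0 - 422)*(-7 + 162/7 - 90/7)) = 1/(-422*23/7) = 1/(-9706/7) = -7/9706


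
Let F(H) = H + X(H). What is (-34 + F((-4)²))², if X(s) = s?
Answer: 4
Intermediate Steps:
F(H) = 2*H (F(H) = H + H = 2*H)
(-34 + F((-4)²))² = (-34 + 2*(-4)²)² = (-34 + 2*16)² = (-34 + 32)² = (-2)² = 4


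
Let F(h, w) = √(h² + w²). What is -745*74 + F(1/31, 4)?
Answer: -55130 + √15377/31 ≈ -55126.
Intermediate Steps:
-745*74 + F(1/31, 4) = -745*74 + √((1/31)² + 4²) = -55130 + √((1/31)² + 16) = -55130 + √(1/961 + 16) = -55130 + √(15377/961) = -55130 + √15377/31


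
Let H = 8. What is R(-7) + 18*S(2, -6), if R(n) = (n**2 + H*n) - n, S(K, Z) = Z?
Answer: -108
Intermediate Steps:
R(n) = n**2 + 7*n (R(n) = (n**2 + 8*n) - n = n**2 + 7*n)
R(-7) + 18*S(2, -6) = -7*(7 - 7) + 18*(-6) = -7*0 - 108 = 0 - 108 = -108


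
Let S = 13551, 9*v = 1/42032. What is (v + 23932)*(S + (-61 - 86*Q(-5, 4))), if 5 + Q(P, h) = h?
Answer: 15363260743649/47286 ≈ 3.2490e+8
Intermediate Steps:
Q(P, h) = -5 + h
v = 1/378288 (v = (⅑)/42032 = (⅑)*(1/42032) = 1/378288 ≈ 2.6435e-6)
(v + 23932)*(S + (-61 - 86*Q(-5, 4))) = (1/378288 + 23932)*(13551 + (-61 - 86*(-5 + 4))) = 9053188417*(13551 + (-61 - 86*(-1)))/378288 = 9053188417*(13551 + (-61 + 86))/378288 = 9053188417*(13551 + 25)/378288 = (9053188417/378288)*13576 = 15363260743649/47286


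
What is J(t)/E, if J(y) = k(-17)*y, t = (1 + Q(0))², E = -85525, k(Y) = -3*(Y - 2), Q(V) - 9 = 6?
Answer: -14592/85525 ≈ -0.17062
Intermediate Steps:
Q(V) = 15 (Q(V) = 9 + 6 = 15)
k(Y) = 6 - 3*Y (k(Y) = -3*(-2 + Y) = 6 - 3*Y)
t = 256 (t = (1 + 15)² = 16² = 256)
J(y) = 57*y (J(y) = (6 - 3*(-17))*y = (6 + 51)*y = 57*y)
J(t)/E = (57*256)/(-85525) = 14592*(-1/85525) = -14592/85525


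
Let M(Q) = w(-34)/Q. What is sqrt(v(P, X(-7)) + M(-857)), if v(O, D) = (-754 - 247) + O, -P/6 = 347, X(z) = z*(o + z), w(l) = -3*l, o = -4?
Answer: I*sqrt(2264393681)/857 ≈ 55.526*I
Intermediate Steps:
M(Q) = 102/Q (M(Q) = (-3*(-34))/Q = 102/Q)
X(z) = z*(-4 + z)
P = -2082 (P = -6*347 = -2082)
v(O, D) = -1001 + O
sqrt(v(P, X(-7)) + M(-857)) = sqrt((-1001 - 2082) + 102/(-857)) = sqrt(-3083 + 102*(-1/857)) = sqrt(-3083 - 102/857) = sqrt(-2642233/857) = I*sqrt(2264393681)/857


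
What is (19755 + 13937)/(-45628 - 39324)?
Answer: -8423/21238 ≈ -0.39660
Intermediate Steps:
(19755 + 13937)/(-45628 - 39324) = 33692/(-84952) = 33692*(-1/84952) = -8423/21238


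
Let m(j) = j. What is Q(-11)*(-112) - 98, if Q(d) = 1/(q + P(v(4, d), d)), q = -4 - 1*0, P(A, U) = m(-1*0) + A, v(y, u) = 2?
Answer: -42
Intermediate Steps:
P(A, U) = A (P(A, U) = -1*0 + A = 0 + A = A)
q = -4 (q = -4 + 0 = -4)
Q(d) = -½ (Q(d) = 1/(-4 + 2) = 1/(-2) = -½)
Q(-11)*(-112) - 98 = -½*(-112) - 98 = 56 - 98 = -42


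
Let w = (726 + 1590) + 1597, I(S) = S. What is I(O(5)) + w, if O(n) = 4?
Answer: 3917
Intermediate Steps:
w = 3913 (w = 2316 + 1597 = 3913)
I(O(5)) + w = 4 + 3913 = 3917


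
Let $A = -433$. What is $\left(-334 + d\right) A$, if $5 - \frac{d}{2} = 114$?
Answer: $239016$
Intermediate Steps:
$d = -218$ ($d = 10 - 228 = -218$)
$\left(-334 + d\right) A = \left(-334 - 218\right) \left(-433\right) = \left(-552\right) \left(-433\right) = 239016$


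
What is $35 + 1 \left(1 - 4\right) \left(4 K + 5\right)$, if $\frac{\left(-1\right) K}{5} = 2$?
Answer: $140$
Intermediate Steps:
$K = -10$ ($K = \left(-5\right) 2 = -10$)
$35 + 1 \left(1 - 4\right) \left(4 K + 5\right) = 35 + 1 \left(1 - 4\right) \left(4 \left(-10\right) + 5\right) = 35 + 1 \left(-3\right) \left(-40 + 5\right) = 35 - -105 = 35 + 105 = 140$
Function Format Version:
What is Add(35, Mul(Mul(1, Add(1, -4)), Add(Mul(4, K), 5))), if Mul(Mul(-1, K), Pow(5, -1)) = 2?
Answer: 140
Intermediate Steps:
K = -10 (K = Mul(-5, 2) = -10)
Add(35, Mul(Mul(1, Add(1, -4)), Add(Mul(4, K), 5))) = Add(35, Mul(Mul(1, Add(1, -4)), Add(Mul(4, -10), 5))) = Add(35, Mul(Mul(1, -3), Add(-40, 5))) = Add(35, Mul(-3, -35)) = Add(35, 105) = 140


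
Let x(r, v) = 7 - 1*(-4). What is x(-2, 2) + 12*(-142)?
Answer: -1693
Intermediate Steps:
x(r, v) = 11 (x(r, v) = 7 + 4 = 11)
x(-2, 2) + 12*(-142) = 11 + 12*(-142) = 11 - 1704 = -1693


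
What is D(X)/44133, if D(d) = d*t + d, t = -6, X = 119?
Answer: -595/44133 ≈ -0.013482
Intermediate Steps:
D(d) = -5*d (D(d) = d*(-6) + d = -6*d + d = -5*d)
D(X)/44133 = -5*119/44133 = -595*1/44133 = -595/44133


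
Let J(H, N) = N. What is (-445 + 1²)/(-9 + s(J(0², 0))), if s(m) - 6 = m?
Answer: 148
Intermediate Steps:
s(m) = 6 + m
(-445 + 1²)/(-9 + s(J(0², 0))) = (-445 + 1²)/(-9 + (6 + 0)) = (-445 + 1)/(-9 + 6) = -444/(-3) = -444*(-⅓) = 148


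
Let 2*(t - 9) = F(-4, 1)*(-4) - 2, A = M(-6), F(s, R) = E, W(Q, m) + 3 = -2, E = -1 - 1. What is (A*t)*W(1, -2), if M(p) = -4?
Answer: 240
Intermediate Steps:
E = -2
W(Q, m) = -5 (W(Q, m) = -3 - 2 = -5)
F(s, R) = -2
A = -4
t = 12 (t = 9 + (-2*(-4) - 2)/2 = 9 + (8 - 2)/2 = 9 + (½)*6 = 9 + 3 = 12)
(A*t)*W(1, -2) = -4*12*(-5) = -48*(-5) = 240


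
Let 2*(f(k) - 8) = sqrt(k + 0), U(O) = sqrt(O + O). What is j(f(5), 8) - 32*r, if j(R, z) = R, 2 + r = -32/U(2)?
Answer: 584 + sqrt(5)/2 ≈ 585.12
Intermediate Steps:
U(O) = sqrt(2)*sqrt(O) (U(O) = sqrt(2*O) = sqrt(2)*sqrt(O))
f(k) = 8 + sqrt(k)/2 (f(k) = 8 + sqrt(k + 0)/2 = 8 + sqrt(k)/2)
r = -18 (r = -2 - 32/(sqrt(2)*sqrt(2)) = -2 - 32/2 = -2 - 32*1/2 = -2 - 16 = -18)
j(f(5), 8) - 32*r = (8 + sqrt(5)/2) - 32*(-18) = (8 + sqrt(5)/2) + 576 = 584 + sqrt(5)/2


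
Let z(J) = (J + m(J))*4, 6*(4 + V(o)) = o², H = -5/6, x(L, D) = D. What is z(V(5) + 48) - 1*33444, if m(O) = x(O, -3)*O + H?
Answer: -101498/3 ≈ -33833.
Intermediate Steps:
H = -⅚ (H = -5*⅙ = -⅚ ≈ -0.83333)
V(o) = -4 + o²/6
m(O) = -⅚ - 3*O (m(O) = -3*O - ⅚ = -⅚ - 3*O)
z(J) = -10/3 - 8*J (z(J) = (J + (-⅚ - 3*J))*4 = (-⅚ - 2*J)*4 = -10/3 - 8*J)
z(V(5) + 48) - 1*33444 = (-10/3 - 8*((-4 + (⅙)*5²) + 48)) - 1*33444 = (-10/3 - 8*((-4 + (⅙)*25) + 48)) - 33444 = (-10/3 - 8*((-4 + 25/6) + 48)) - 33444 = (-10/3 - 8*(⅙ + 48)) - 33444 = (-10/3 - 8*289/6) - 33444 = (-10/3 - 1156/3) - 33444 = -1166/3 - 33444 = -101498/3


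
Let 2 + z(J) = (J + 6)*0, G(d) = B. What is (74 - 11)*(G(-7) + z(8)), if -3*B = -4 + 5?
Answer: -147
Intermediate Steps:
B = -⅓ (B = -(-4 + 5)/3 = -⅓*1 = -⅓ ≈ -0.33333)
G(d) = -⅓
z(J) = -2 (z(J) = -2 + (J + 6)*0 = -2 + (6 + J)*0 = -2 + 0 = -2)
(74 - 11)*(G(-7) + z(8)) = (74 - 11)*(-⅓ - 2) = 63*(-7/3) = -147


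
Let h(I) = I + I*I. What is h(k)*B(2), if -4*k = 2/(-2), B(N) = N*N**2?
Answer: 5/2 ≈ 2.5000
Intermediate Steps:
B(N) = N**3
k = 1/4 (k = -1/(2*(-2)) = -(-1)/(2*2) = -1/4*(-1) = 1/4 ≈ 0.25000)
h(I) = I + I**2
h(k)*B(2) = ((1 + 1/4)/4)*2**3 = ((1/4)*(5/4))*8 = (5/16)*8 = 5/2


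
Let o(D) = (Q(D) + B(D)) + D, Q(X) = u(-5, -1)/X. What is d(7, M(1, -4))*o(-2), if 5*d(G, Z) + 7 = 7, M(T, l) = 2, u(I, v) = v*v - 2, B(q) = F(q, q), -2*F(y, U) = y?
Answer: 0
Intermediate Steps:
F(y, U) = -y/2
B(q) = -q/2
u(I, v) = -2 + v² (u(I, v) = v² - 2 = -2 + v²)
Q(X) = -1/X (Q(X) = (-2 + (-1)²)/X = (-2 + 1)/X = -1/X)
d(G, Z) = 0 (d(G, Z) = -7/5 + (⅕)*7 = -7/5 + 7/5 = 0)
o(D) = D/2 - 1/D (o(D) = (-1/D - D/2) + D = D/2 - 1/D)
d(7, M(1, -4))*o(-2) = 0*((½)*(-2) - 1/(-2)) = 0*(-1 - 1*(-½)) = 0*(-1 + ½) = 0*(-½) = 0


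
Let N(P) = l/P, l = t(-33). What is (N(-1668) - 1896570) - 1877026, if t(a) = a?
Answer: -2098119365/556 ≈ -3.7736e+6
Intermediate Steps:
l = -33
N(P) = -33/P
(N(-1668) - 1896570) - 1877026 = (-33/(-1668) - 1896570) - 1877026 = (-33*(-1/1668) - 1896570) - 1877026 = (11/556 - 1896570) - 1877026 = -1054492909/556 - 1877026 = -2098119365/556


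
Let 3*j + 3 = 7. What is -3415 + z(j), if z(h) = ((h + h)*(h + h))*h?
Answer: -91949/27 ≈ -3405.5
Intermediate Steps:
j = 4/3 (j = -1 + (⅓)*7 = -1 + 7/3 = 4/3 ≈ 1.3333)
z(h) = 4*h³ (z(h) = ((2*h)*(2*h))*h = (4*h²)*h = 4*h³)
-3415 + z(j) = -3415 + 4*(4/3)³ = -3415 + 4*(64/27) = -3415 + 256/27 = -91949/27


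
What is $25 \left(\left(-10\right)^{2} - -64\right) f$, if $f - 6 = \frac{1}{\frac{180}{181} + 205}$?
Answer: $\frac{183590620}{7457} \approx 24620.0$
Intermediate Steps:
$f = \frac{223891}{37285}$ ($f = 6 + \frac{1}{\frac{180}{181} + 205} = 6 + \frac{1}{\frac{37285}{181}} = 6 + \frac{181}{37285} = \frac{223891}{37285} \approx 6.0049$)
$25 \left(\left(-10\right)^{2} - -64\right) f = 25 \left(\left(-10\right)^{2} - -64\right) \frac{223891}{37285} = 25 \left(100 + 64\right) \frac{223891}{37285} = 25 \cdot 164 \cdot \frac{223891}{37285} = 4100 \cdot \frac{223891}{37285} = \frac{183590620}{7457}$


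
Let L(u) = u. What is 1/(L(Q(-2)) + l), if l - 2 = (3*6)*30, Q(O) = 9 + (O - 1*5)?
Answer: 1/544 ≈ 0.0018382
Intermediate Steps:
Q(O) = 4 + O (Q(O) = 9 + (O - 5) = 9 + (-5 + O) = 4 + O)
l = 542 (l = 2 + (3*6)*30 = 2 + 18*30 = 2 + 540 = 542)
1/(L(Q(-2)) + l) = 1/((4 - 2) + 542) = 1/(2 + 542) = 1/544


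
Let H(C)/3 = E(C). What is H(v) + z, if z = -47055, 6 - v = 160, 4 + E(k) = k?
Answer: -47529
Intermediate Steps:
E(k) = -4 + k
v = -154 (v = 6 - 1*160 = 6 - 160 = -154)
H(C) = -12 + 3*C (H(C) = 3*(-4 + C) = -12 + 3*C)
H(v) + z = (-12 + 3*(-154)) - 47055 = (-12 - 462) - 47055 = -474 - 47055 = -47529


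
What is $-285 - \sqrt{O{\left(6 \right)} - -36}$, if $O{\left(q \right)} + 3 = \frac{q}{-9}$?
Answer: $-285 - \frac{\sqrt{291}}{3} \approx -290.69$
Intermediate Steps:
$O{\left(q \right)} = -3 - \frac{q}{9}$ ($O{\left(q \right)} = -3 + \frac{q}{-9} = -3 + q \left(- \frac{1}{9}\right) = -3 - \frac{q}{9}$)
$-285 - \sqrt{O{\left(6 \right)} - -36} = -285 - \sqrt{\left(-3 - \frac{2}{3}\right) - -36} = -285 - \sqrt{\left(-3 - \frac{2}{3}\right) + 36} = -285 - \sqrt{- \frac{11}{3} + 36} = -285 - \sqrt{\frac{97}{3}} = -285 - \frac{\sqrt{291}}{3}$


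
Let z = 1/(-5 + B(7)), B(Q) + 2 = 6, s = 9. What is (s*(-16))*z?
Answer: 144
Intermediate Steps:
B(Q) = 4 (B(Q) = -2 + 6 = 4)
z = -1 (z = 1/(-5 + 4) = 1/(-1) = -1)
(s*(-16))*z = (9*(-16))*(-1) = -144*(-1) = 144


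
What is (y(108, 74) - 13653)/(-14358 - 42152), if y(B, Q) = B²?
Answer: 1989/56510 ≈ 0.035197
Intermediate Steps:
(y(108, 74) - 13653)/(-14358 - 42152) = (108² - 13653)/(-14358 - 42152) = (11664 - 13653)/(-56510) = -1989*(-1/56510) = 1989/56510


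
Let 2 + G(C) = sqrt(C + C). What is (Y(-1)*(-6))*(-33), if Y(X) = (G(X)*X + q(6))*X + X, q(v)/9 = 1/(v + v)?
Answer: -1485/2 + 198*I*sqrt(2) ≈ -742.5 + 280.01*I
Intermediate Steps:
G(C) = -2 + sqrt(2)*sqrt(C) (G(C) = -2 + sqrt(C + C) = -2 + sqrt(2*C) = -2 + sqrt(2)*sqrt(C))
q(v) = 9/(2*v) (q(v) = 9/(v + v) = 9/((2*v)) = 9*(1/(2*v)) = 9/(2*v))
Y(X) = X + X*(3/4 + X*(-2 + sqrt(2)*sqrt(X))) (Y(X) = ((-2 + sqrt(2)*sqrt(X))*X + (9/2)/6)*X + X = (X*(-2 + sqrt(2)*sqrt(X)) + (9/2)*(1/6))*X + X = (X*(-2 + sqrt(2)*sqrt(X)) + 3/4)*X + X = (3/4 + X*(-2 + sqrt(2)*sqrt(X)))*X + X = X*(3/4 + X*(-2 + sqrt(2)*sqrt(X))) + X = X + X*(3/4 + X*(-2 + sqrt(2)*sqrt(X))))
(Y(-1)*(-6))*(-33) = (((1/4)*(-1)*(7 + 4*(-1)*(-2 + sqrt(2)*sqrt(-1))))*(-6))*(-33) = (((1/4)*(-1)*(7 + 4*(-1)*(-2 + sqrt(2)*I)))*(-6))*(-33) = (((1/4)*(-1)*(7 + 4*(-1)*(-2 + I*sqrt(2))))*(-6))*(-33) = (((1/4)*(-1)*(7 + (8 - 4*I*sqrt(2))))*(-6))*(-33) = (((1/4)*(-1)*(15 - 4*I*sqrt(2)))*(-6))*(-33) = ((-15/4 + I*sqrt(2))*(-6))*(-33) = (45/2 - 6*I*sqrt(2))*(-33) = -1485/2 + 198*I*sqrt(2)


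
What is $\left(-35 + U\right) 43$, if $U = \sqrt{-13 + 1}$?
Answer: $-1505 + 86 i \sqrt{3} \approx -1505.0 + 148.96 i$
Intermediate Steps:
$U = 2 i \sqrt{3}$ ($U = \sqrt{-12} = 2 i \sqrt{3} \approx 3.4641 i$)
$\left(-35 + U\right) 43 = \left(-35 + 2 i \sqrt{3}\right) 43 = -1505 + 86 i \sqrt{3}$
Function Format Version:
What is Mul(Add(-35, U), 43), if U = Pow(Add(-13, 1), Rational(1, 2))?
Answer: Add(-1505, Mul(86, I, Pow(3, Rational(1, 2)))) ≈ Add(-1505.0, Mul(148.96, I))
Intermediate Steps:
U = Mul(2, I, Pow(3, Rational(1, 2))) (U = Pow(-12, Rational(1, 2)) = Mul(2, I, Pow(3, Rational(1, 2))) ≈ Mul(3.4641, I))
Mul(Add(-35, U), 43) = Mul(Add(-35, Mul(2, I, Pow(3, Rational(1, 2)))), 43) = Add(-1505, Mul(86, I, Pow(3, Rational(1, 2))))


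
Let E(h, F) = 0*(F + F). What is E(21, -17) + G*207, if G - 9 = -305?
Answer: -61272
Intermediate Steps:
G = -296 (G = 9 - 305 = -296)
E(h, F) = 0 (E(h, F) = 0*(2*F) = 0)
E(21, -17) + G*207 = 0 - 296*207 = 0 - 61272 = -61272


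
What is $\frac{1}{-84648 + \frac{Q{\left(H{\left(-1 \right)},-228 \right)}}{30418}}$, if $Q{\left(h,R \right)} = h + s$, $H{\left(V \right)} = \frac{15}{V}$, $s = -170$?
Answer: $- \frac{30418}{2574823049} \approx -1.1814 \cdot 10^{-5}$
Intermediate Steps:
$Q{\left(h,R \right)} = -170 + h$ ($Q{\left(h,R \right)} = h - 170 = -170 + h$)
$\frac{1}{-84648 + \frac{Q{\left(H{\left(-1 \right)},-228 \right)}}{30418}} = \frac{1}{-84648 + \frac{-170 + \frac{15}{-1}}{30418}} = \frac{1}{-84648 + \left(-170 + 15 \left(-1\right)\right) \frac{1}{30418}} = \frac{1}{-84648 + \left(-170 - 15\right) \frac{1}{30418}} = \frac{1}{-84648 - \frac{185}{30418}} = \frac{1}{- \frac{2574823049}{30418}} = - \frac{30418}{2574823049}$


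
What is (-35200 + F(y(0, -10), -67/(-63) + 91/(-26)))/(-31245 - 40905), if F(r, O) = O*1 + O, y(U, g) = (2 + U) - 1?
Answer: 2217907/4545450 ≈ 0.48794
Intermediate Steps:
y(U, g) = 1 + U
F(r, O) = 2*O (F(r, O) = O + O = 2*O)
(-35200 + F(y(0, -10), -67/(-63) + 91/(-26)))/(-31245 - 40905) = (-35200 + 2*(-67/(-63) + 91/(-26)))/(-31245 - 40905) = (-35200 + 2*(-67*(-1/63) + 91*(-1/26)))/(-72150) = (-35200 + 2*(67/63 - 7/2))*(-1/72150) = (-35200 + 2*(-307/126))*(-1/72150) = (-35200 - 307/63)*(-1/72150) = -2217907/63*(-1/72150) = 2217907/4545450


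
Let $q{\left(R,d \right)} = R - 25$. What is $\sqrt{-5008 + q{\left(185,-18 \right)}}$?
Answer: $4 i \sqrt{303} \approx 69.628 i$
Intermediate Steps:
$q{\left(R,d \right)} = -25 + R$
$\sqrt{-5008 + q{\left(185,-18 \right)}} = \sqrt{-5008 + \left(-25 + 185\right)} = \sqrt{-5008 + 160} = \sqrt{-4848} = 4 i \sqrt{303}$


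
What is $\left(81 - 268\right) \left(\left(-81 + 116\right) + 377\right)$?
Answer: $-77044$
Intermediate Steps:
$\left(81 - 268\right) \left(\left(-81 + 116\right) + 377\right) = - 187 \left(35 + 377\right) = \left(-187\right) 412 = -77044$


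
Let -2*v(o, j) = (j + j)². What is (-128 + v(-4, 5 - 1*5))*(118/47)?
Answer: -15104/47 ≈ -321.36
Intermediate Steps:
v(o, j) = -2*j² (v(o, j) = -(j + j)²/2 = -4*j²/2 = -2*j²)
(-128 + v(-4, 5 - 1*5))*(118/47) = (-128 - 2*(5 - 1*5)²)*(118/47) = (-128 - 2*(5 - 5)²)*(118*(1/47)) = (-128 - 2*0²)*(118/47) = (-128 - 2*0)*(118/47) = (-128 + 0)*(118/47) = -128*118/47 = -15104/47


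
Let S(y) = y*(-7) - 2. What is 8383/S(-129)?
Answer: 8383/901 ≈ 9.3041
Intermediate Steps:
S(y) = -2 - 7*y (S(y) = -7*y - 2 = -2 - 7*y)
8383/S(-129) = 8383/(-2 - 7*(-129)) = 8383/(-2 + 903) = 8383/901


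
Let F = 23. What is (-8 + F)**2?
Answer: 225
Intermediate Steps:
(-8 + F)**2 = (-8 + 23)**2 = 15**2 = 225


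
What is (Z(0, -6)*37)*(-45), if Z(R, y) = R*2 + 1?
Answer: -1665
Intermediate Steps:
Z(R, y) = 1 + 2*R (Z(R, y) = 2*R + 1 = 1 + 2*R)
(Z(0, -6)*37)*(-45) = ((1 + 2*0)*37)*(-45) = ((1 + 0)*37)*(-45) = (1*37)*(-45) = 37*(-45) = -1665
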